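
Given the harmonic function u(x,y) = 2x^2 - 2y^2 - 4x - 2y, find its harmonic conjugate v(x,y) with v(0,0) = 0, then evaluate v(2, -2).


Step 1: v_x = -u_y = 4y + 2
Step 2: v_y = u_x = 4x - 4
Step 3: v = 4xy + 2x - 4y + C
Step 4: v(0,0) = 0 => C = 0
Step 5: v(2, -2) = -4

-4


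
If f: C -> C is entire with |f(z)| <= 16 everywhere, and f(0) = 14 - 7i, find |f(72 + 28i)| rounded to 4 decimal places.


Step 1: By Liouville's theorem, a bounded entire function is constant.
Step 2: f(z) = f(0) = 14 - 7i for all z.
Step 3: |f(w)| = |14 - 7i| = sqrt(196 + 49)
Step 4: = 15.6525

15.6525


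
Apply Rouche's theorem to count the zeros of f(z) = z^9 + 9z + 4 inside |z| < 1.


Step 1: On |z| = 1 the three terms have sizes |z^9| = 1^9 = 1, |9z| = 9*1 = 9, |4| = 4
Step 2: The dominant term is g(z) = 9z; let h(z) = z^9 + 4 so f = g + h
Step 3: On |z| = 1: |g| = 9 and |h| <= 1 + 4 = 5
Step 4: Since 9 > 5, |h| < |g| on |z| = 1, so by Rouche f has the same number of zeros as g inside |z| < 1
Step 5: g(z) = 9z has 1 zero (at the origin, multiplicity 1) inside |z| < 1. Answer = 1

1


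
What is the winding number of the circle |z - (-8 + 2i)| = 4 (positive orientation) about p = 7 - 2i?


Step 1: Center c = (-8, 2), radius = 4
Step 2: |p - c|^2 = 15^2 + (-4)^2 = 241
Step 3: r^2 = 16
Step 4: |p-c| > r so winding number = 0

0


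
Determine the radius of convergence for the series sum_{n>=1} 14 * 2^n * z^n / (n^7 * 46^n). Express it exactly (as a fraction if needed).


Step 1: General term a_n = 14 * 2^n / (n^7 * 46^n)
Step 2: By the root test, |a_n|^(1/n) = 14^(1/n) * 2 / (n^(7/n) * 46) -> 2/46 as n -> infinity (since 14^(1/n) -> 1 and n^(7/n) -> 1)
Step 3: R = 1/lim|a_n|^(1/n) = 46/2 = 23

23


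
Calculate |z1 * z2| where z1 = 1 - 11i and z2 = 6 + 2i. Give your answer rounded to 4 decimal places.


Step 1: |z1| = sqrt(1^2 + (-11)^2) = sqrt(122)
Step 2: |z2| = sqrt(6^2 + 2^2) = sqrt(40)
Step 3: |z1*z2| = |z1|*|z2| = sqrt(122) * sqrt(40) = sqrt(122 * 40) = sqrt(4880)
Step 4: = 69.857

69.857


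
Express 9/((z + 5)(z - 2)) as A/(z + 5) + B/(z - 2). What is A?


Step 1: Multiply both sides by (z + 5) and set z = -5
Step 2: A = 9 / (-5 - 2)
Step 3: A = 9 / (-7)
Step 4: A = -9/7

-9/7


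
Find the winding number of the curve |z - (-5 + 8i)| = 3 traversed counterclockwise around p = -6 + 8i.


Step 1: Center c = (-5, 8), radius = 3
Step 2: |p - c|^2 = (-1)^2 + 0^2 = 1
Step 3: r^2 = 9
Step 4: |p-c| < r so winding number = 1

1


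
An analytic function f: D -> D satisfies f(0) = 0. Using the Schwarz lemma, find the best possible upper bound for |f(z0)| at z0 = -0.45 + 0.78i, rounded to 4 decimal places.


Step 1: Schwarz lemma: if f: D -> D is analytic with f(0) = 0, then |f(z)| <= |z| for all z in D, and this is sharp (f(z) = z).
Step 2: |z0|^2 = (-0.45)^2 + 0.78^2 = 0.8109
Step 3: |z0| = sqrt(0.8109) = 0.9005
Step 4: Best bound = |z0| = 0.9005

0.9005


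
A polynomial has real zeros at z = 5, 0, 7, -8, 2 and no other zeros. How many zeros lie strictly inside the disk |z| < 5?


Step 1: Check each root:
  z = 5: |5| = 5 >= 5
  z = 0: |0| = 0 < 5
  z = 7: |7| = 7 >= 5
  z = -8: |-8| = 8 >= 5
  z = 2: |2| = 2 < 5
Step 2: Count = 2

2


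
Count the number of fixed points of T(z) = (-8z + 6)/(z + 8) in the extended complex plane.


Step 1: Fixed points satisfy T(z) = z
Step 2: z^2 + 16z - 6 = 0
Step 3: Discriminant = 16^2 - 4*1*(-6) = 280
Step 4: Number of fixed points = 2

2


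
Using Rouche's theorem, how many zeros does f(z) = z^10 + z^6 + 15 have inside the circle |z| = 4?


Step 1: On |z| = 4 the three terms have sizes |z^10| = 4^10 = 1048576, |z^6| = 4^6 = 4096, |15| = 15
Step 2: The dominant term is g(z) = z^10; let h(z) = z^6 + 15 so f = g + h
Step 3: On |z| = 4: |g| = 1048576 and |h| <= 4096 + 15 = 4111
Step 4: Since 1048576 > 4111, |h| < |g| on |z| = 4, so by Rouche f has the same number of zeros as g inside |z| < 4
Step 5: g(z) = z^10 has 10 zeros (all at the origin) inside |z| < 4. Answer = 10

10


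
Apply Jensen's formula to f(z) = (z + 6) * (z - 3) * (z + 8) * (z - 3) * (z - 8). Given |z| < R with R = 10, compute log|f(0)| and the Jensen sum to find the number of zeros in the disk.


Jensen's formula: (1/2pi)*integral log|f(Re^it)|dt = log|f(0)| + sum_{|a_k|<R} log(R/|a_k|)
Step 1: f(0) = 6 * (-3) * 8 * (-3) * (-8) = -3456
Step 2: log|f(0)| = log|-6| + log|3| + log|-8| + log|3| + log|8| = 8.1479
Step 3: Zeros inside |z| < 10: -6, 3, -8, 3, 8
Step 4: Jensen sum = log(10/6) + log(10/3) + log(10/8) + log(10/3) + log(10/8) = 3.3651
Step 5: n(R) = number of terms in the Jensen sum = count of zeros inside |z| < 10 = 5

5


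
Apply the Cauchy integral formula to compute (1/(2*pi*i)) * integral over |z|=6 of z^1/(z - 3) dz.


Step 1: f(z) = z^1, a = 3 is inside |z| = 6
Step 2: By Cauchy integral formula: (1/(2pi*i)) * integral = f(a)
Step 3: f(3) = 3^1 = 3

3


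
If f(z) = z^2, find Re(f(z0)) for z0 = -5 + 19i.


Step 1: z0 = -5 + 19i
Step 2: z0^2 = (-5)^2 - 19^2 - 190i
Step 3: real part = 25 - 361 = -336

-336


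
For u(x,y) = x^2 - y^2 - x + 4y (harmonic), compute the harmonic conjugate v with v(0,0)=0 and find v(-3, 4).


Step 1: v_x = -u_y = 2y - 4
Step 2: v_y = u_x = 2x - 1
Step 3: v = 2xy - 4x - y + C
Step 4: v(0,0) = 0 => C = 0
Step 5: v(-3, 4) = -16

-16


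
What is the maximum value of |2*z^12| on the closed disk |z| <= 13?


Step 1: On |z| = 13, |f(z)| = 2 * |z|^12 = 2 * 13^12
Step 2: By maximum modulus principle, maximum is on boundary.
Step 3: Maximum = 2 * 23298085122481 = 46596170244962

46596170244962


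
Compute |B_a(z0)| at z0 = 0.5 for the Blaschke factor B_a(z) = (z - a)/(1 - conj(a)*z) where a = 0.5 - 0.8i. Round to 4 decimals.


Step 1: Numerator z0 - a = 0.5 - (0.5 - 0.8i) = 0 + 0.8i
Step 2: Denominator 1 - conj(a)*z0 = 1 - (0.5 + 0.8i)*0.5 = 0.75 - 0.4i
Step 3: |z0 - a|^2 = 0^2 + 0.8^2 = 0.64; |1 - conj(a)*z0|^2 = 0.75^2 + (-0.4)^2 = 0.7225
Step 4: |B_a(0.5)| = sqrt(0.64 / 0.7225) = sqrt(0.885813)
Step 5: = 0.9412

0.9412


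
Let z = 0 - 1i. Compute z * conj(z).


Step 1: conj(z) = 0 + 1i
Step 2: z * conj(z) = 0^2 + (-1)^2
Step 3: = 0 + 1 = 1

1


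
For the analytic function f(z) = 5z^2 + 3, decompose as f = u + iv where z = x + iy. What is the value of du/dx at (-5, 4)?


Step 1: f(z) = 5(x+iy)^2 + 3
Step 2: u = 5(x^2 - y^2) + 3
Step 3: u_x = 10x + 0
Step 4: At (-5, 4): u_x = -50 + 0 = -50

-50


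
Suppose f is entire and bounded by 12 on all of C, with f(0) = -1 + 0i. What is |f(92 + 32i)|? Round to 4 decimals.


Step 1: By Liouville's theorem, a bounded entire function is constant.
Step 2: f(z) = f(0) = -1 + 0i for all z.
Step 3: |f(w)| = |-1 + 0i| = sqrt(1 + 0)
Step 4: = 1.0

1.0


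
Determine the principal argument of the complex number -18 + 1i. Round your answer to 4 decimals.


Step 1: z = -18 + 1i
Step 2: arg(z) = atan2(1, -18)
Step 3: arg(z) = 3.0861

3.0861


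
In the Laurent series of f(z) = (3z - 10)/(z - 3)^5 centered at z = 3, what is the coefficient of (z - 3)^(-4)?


Step 1: Write the numerator in powers of (z - 3): 3z - 10 = 3(z - 3) + (3*3 - 10) = 3(z - 3) - 1
Step 2: Divide by (z - 3)^5: f(z) = -(z - 3)^(-5) + 3(z - 3)^(-4)
Step 3: This finite sum is the Laurent series of f about z = 3.
Step 4: Coefficient of (z - 3)^(-4) = coefficient of (z - 3) in the re-centred numerator = 3

3


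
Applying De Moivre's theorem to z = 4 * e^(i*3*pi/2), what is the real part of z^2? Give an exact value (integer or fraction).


Step 1: By De Moivre's theorem, z^2 = 4^2 * e^(i*2*3*pi/2) = 16 * (cos(3*pi) + i*sin(3*pi))
Step 2: |z|^2 = 4^2 = 16
Step 3: Reduce the angle mod 2*pi: 3*pi - 2*pi = pi
Step 4: cos(pi) = -1
Step 5: Re(z^2) = 16 * (-1) = -16

-16


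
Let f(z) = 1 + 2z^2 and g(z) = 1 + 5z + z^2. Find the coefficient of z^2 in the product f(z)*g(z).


Step 1: z^2 term in f*g comes from: (1)*(z^2) + (0)*(5z) + (2z^2)*(1)
Step 2: = 1 + 0 + 2
Step 3: = 3

3


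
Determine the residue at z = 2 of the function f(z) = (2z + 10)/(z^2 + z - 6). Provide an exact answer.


Step 1: Q(z) = z^2 + z - 6 = (z - 2)(z + 3)
Step 2: Q'(z) = 2z + 1
Step 3: Q'(2) = 5, P(2) = 14
Step 4: Res = P(2)/Q'(2) = 14/5 = 14/5

14/5


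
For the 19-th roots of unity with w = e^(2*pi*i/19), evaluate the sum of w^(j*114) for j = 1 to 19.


Step 1: The sum sum_{j=1}^{n} w^(k*j) equals n if n | k, else 0.
Step 2: Here n = 19, k = 114
Step 3: Does n divide k? 19 | 114 -> True
Step 4: Sum = 19

19


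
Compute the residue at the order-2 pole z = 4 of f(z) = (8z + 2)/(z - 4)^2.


Step 1: Pole of order 2 at z = 4
Step 2: Res = lim d/dz [(z - 4)^2 * f(z)] as z -> 4
Step 3: (z - 4)^2 * f(z) = 8z + 2
Step 4: d/dz[8z + 2] = 8

8


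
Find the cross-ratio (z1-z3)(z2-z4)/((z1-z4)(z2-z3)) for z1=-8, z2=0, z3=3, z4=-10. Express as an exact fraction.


Step 1: (z1-z3)(z2-z4) = (-11) * 10 = -110
Step 2: (z1-z4)(z2-z3) = 2 * (-3) = -6
Step 3: Cross-ratio = 110/6 = 55/3

55/3


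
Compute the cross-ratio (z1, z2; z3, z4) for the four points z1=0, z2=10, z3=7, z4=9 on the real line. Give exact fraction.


Step 1: (z1-z3)(z2-z4) = (-7) * 1 = -7
Step 2: (z1-z4)(z2-z3) = (-9) * 3 = -27
Step 3: Cross-ratio = 7/27 = 7/27

7/27


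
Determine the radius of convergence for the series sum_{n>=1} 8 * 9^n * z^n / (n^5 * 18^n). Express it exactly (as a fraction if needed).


Step 1: General term a_n = 8 * 9^n / (n^5 * 18^n)
Step 2: By the root test, |a_n|^(1/n) = 8^(1/n) * 9 / (n^(5/n) * 18) -> 9/18 as n -> infinity (since 8^(1/n) -> 1 and n^(5/n) -> 1)
Step 3: R = 1/lim|a_n|^(1/n) = 18/9 = 2

2


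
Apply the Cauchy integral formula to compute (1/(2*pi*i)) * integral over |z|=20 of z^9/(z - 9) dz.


Step 1: f(z) = z^9, a = 9 is inside |z| = 20
Step 2: By Cauchy integral formula: (1/(2pi*i)) * integral = f(a)
Step 3: f(9) = 9^9 = 387420489

387420489


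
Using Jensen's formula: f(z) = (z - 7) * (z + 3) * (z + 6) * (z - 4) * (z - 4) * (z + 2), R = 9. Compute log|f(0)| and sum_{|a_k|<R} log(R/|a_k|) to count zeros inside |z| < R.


Jensen's formula: (1/2pi)*integral log|f(Re^it)|dt = log|f(0)| + sum_{|a_k|<R} log(R/|a_k|)
Step 1: f(0) = (-7) * 3 * 6 * (-4) * (-4) * 2 = -4032
Step 2: log|f(0)| = log|7| + log|-3| + log|-6| + log|4| + log|4| + log|-2| = 8.302
Step 3: Zeros inside |z| < 9: 7, -3, -6, 4, 4, -2
Step 4: Jensen sum = log(9/7) + log(9/3) + log(9/6) + log(9/4) + log(9/4) + log(9/2) = 4.8813
Step 5: n(R) = number of terms in the Jensen sum = count of zeros inside |z| < 9 = 6

6


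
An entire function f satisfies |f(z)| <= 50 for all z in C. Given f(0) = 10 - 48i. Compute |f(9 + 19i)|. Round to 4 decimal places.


Step 1: By Liouville's theorem, a bounded entire function is constant.
Step 2: f(z) = f(0) = 10 - 48i for all z.
Step 3: |f(w)| = |10 - 48i| = sqrt(100 + 2304)
Step 4: = 49.0306

49.0306


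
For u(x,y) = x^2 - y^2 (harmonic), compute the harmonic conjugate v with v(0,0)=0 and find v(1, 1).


Step 1: v_x = -u_y = 2y + 0
Step 2: v_y = u_x = 2x + 0
Step 3: v = 2xy + C
Step 4: v(0,0) = 0 => C = 0
Step 5: v(1, 1) = 2

2


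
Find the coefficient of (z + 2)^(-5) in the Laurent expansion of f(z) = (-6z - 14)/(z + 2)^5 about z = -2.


Step 1: Write the numerator in powers of (z + 2): -6z - 14 = -6(z + 2) + (-6*(-2) - 14) = -6(z + 2) - 2
Step 2: Divide by (z + 2)^5: f(z) = -2(z + 2)^(-5) - 6(z + 2)^(-4)
Step 3: This finite sum is the Laurent series of f about z = -2.
Step 4: Coefficient of (z + 2)^(-5) = -6*(-2) - 14 = -2

-2


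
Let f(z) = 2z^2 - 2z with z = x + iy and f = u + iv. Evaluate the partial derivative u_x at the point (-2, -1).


Step 1: f(z) = 2(x+iy)^2 - 2(x+iy) + 0
Step 2: u = 2(x^2 - y^2) - 2x + 0
Step 3: u_x = 4x - 2
Step 4: At (-2, -1): u_x = -8 - 2 = -10

-10


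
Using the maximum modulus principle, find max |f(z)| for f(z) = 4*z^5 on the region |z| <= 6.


Step 1: On |z| = 6, |f(z)| = 4 * |z|^5 = 4 * 6^5
Step 2: By maximum modulus principle, maximum is on boundary.
Step 3: Maximum = 4 * 7776 = 31104

31104


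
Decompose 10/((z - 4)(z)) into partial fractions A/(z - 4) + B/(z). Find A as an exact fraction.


Step 1: Multiply both sides by (z - 4) and set z = 4
Step 2: A = 10 / (4 - 0)
Step 3: A = 10 / 4
Step 4: A = 5/2

5/2


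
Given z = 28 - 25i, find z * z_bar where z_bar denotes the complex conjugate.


Step 1: conj(z) = 28 + 25i
Step 2: z * conj(z) = 28^2 + (-25)^2
Step 3: = 784 + 625 = 1409

1409


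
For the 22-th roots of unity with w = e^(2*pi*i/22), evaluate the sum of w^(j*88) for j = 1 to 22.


Step 1: The sum sum_{j=1}^{n} w^(k*j) equals n if n | k, else 0.
Step 2: Here n = 22, k = 88
Step 3: Does n divide k? 22 | 88 -> True
Step 4: Sum = 22

22


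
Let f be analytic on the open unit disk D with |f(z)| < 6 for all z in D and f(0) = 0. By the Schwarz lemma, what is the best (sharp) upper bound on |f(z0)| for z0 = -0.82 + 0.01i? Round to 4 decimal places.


Step 1: g = f/6 maps D -> D with g(0) = 0, so by the Schwarz lemma |g(z)| <= |z|, i.e. |f(z)| <= 6|z|; this is sharp (f(z) = 6z).
Step 2: |z0|^2 = (-0.82)^2 + 0.01^2 = 0.6725
Step 3: |z0| = sqrt(0.6725) = 0.820061
Step 4: Best bound = 6 * |z0| = 6 * 0.820061 = 4.9204

4.9204


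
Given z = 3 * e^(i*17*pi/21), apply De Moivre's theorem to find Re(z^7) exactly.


Step 1: By De Moivre's theorem, z^7 = 3^7 * e^(i*7*17*pi/21) = 2187 * (cos(17*pi/3) + i*sin(17*pi/3))
Step 2: |z|^7 = 3^7 = 2187
Step 3: Reduce the angle mod 2*pi: 17*pi/3 - 4*pi = 5*pi/3
Step 4: cos(5*pi/3) = 1/2
Step 5: Re(z^7) = 2187 * 1/2 = 2187/2

2187/2


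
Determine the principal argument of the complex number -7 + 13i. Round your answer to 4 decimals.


Step 1: z = -7 + 13i
Step 2: arg(z) = atan2(13, -7)
Step 3: arg(z) = 2.0647

2.0647


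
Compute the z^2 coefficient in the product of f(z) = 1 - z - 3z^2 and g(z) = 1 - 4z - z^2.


Step 1: z^2 term in f*g comes from: (1)*(-z^2) + (-z)*(-4z) + (-3z^2)*(1)
Step 2: = -1 + 4 - 3
Step 3: = 0

0


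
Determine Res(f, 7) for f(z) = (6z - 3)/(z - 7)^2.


Step 1: Pole of order 2 at z = 7
Step 2: Res = lim d/dz [(z - 7)^2 * f(z)] as z -> 7
Step 3: (z - 7)^2 * f(z) = 6z - 3
Step 4: d/dz[6z - 3] = 6

6


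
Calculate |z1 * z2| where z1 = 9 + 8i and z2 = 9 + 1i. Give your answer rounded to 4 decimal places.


Step 1: |z1| = sqrt(9^2 + 8^2) = sqrt(145)
Step 2: |z2| = sqrt(9^2 + 1^2) = sqrt(82)
Step 3: |z1*z2| = |z1|*|z2| = sqrt(145) * sqrt(82) = sqrt(145 * 82) = sqrt(11890)
Step 4: = 109.0413

109.0413


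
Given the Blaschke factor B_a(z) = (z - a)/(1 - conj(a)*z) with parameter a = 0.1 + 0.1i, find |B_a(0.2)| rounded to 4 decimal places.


Step 1: Numerator z0 - a = 0.2 - (0.1 + 0.1i) = 0.1 - 0.1i
Step 2: Denominator 1 - conj(a)*z0 = 1 - (0.1 - 0.1i)*0.2 = 0.98 + 0.02i
Step 3: |z0 - a|^2 = 0.1^2 + (-0.1)^2 = 0.02; |1 - conj(a)*z0|^2 = 0.98^2 + 0.02^2 = 0.9608
Step 4: |B_a(0.2)| = sqrt(0.02 / 0.9608) = sqrt(0.020816)
Step 5: = 0.1443

0.1443


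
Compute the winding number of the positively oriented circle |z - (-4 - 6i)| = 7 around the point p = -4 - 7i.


Step 1: Center c = (-4, -6), radius = 7
Step 2: |p - c|^2 = 0^2 + (-1)^2 = 1
Step 3: r^2 = 49
Step 4: |p-c| < r so winding number = 1

1


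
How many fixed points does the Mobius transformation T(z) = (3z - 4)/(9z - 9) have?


Step 1: Fixed points satisfy T(z) = z
Step 2: 9z^2 - 12z + 4 = 0
Step 3: Discriminant = (-12)^2 - 4*9*4 = 0
Step 4: Number of fixed points = 1

1


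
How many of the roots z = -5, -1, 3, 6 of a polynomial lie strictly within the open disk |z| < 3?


Step 1: Check each root:
  z = -5: |-5| = 5 >= 3
  z = -1: |-1| = 1 < 3
  z = 3: |3| = 3 >= 3
  z = 6: |6| = 6 >= 3
Step 2: Count = 1

1


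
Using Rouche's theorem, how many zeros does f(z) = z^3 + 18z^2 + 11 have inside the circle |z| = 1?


Step 1: On |z| = 1 the three terms have sizes |z^3| = 1^3 = 1, |18z^2| = 18*1^2 = 18, |11| = 11
Step 2: The dominant term is g(z) = 18z^2; let h(z) = z^3 + 11 so f = g + h
Step 3: On |z| = 1: |g| = 18 and |h| <= 1 + 11 = 12
Step 4: Since 18 > 12, |h| < |g| on |z| = 1, so by Rouche f has the same number of zeros as g inside |z| < 1
Step 5: g(z) = 18z^2 has 2 zeros (at the origin, multiplicity 2) inside |z| < 1. Answer = 2

2


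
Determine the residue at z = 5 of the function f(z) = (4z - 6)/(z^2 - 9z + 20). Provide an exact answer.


Step 1: Q(z) = z^2 - 9z + 20 = (z - 5)(z - 4)
Step 2: Q'(z) = 2z - 9
Step 3: Q'(5) = 1, P(5) = 14
Step 4: Res = P(5)/Q'(5) = 14/1 = 14

14


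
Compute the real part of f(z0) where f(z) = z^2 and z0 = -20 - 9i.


Step 1: z0 = -20 - 9i
Step 2: z0^2 = (-20)^2 - (-9)^2 + 360i
Step 3: real part = 400 - 81 = 319

319


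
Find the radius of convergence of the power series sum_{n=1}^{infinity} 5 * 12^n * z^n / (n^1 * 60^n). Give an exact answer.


Step 1: General term a_n = 5 * 12^n / (n^1 * 60^n)
Step 2: By the root test, |a_n|^(1/n) = 5^(1/n) * 12 / (n^(1/n) * 60) -> 12/60 as n -> infinity (since 5^(1/n) -> 1 and n^(1/n) -> 1)
Step 3: R = 1/lim|a_n|^(1/n) = 60/12 = 5

5


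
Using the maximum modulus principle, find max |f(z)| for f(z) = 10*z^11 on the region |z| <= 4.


Step 1: On |z| = 4, |f(z)| = 10 * |z|^11 = 10 * 4^11
Step 2: By maximum modulus principle, maximum is on boundary.
Step 3: Maximum = 10 * 4194304 = 41943040

41943040


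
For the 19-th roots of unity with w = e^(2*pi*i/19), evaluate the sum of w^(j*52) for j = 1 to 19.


Step 1: The sum sum_{j=1}^{n} w^(k*j) equals n if n | k, else 0.
Step 2: Here n = 19, k = 52
Step 3: Does n divide k? 19 | 52 -> False
Step 4: Sum = 0

0


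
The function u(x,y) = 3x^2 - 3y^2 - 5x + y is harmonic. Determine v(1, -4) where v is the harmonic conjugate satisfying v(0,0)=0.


Step 1: v_x = -u_y = 6y - 1
Step 2: v_y = u_x = 6x - 5
Step 3: v = 6xy - x - 5y + C
Step 4: v(0,0) = 0 => C = 0
Step 5: v(1, -4) = -5

-5


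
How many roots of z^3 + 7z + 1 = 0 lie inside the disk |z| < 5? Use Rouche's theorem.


Step 1: On |z| = 5 the three terms have sizes |z^3| = 5^3 = 125, |7z| = 7*5 = 35, |1| = 1
Step 2: The dominant term is g(z) = z^3; let h(z) = 7z + 1 so f = g + h
Step 3: On |z| = 5: |g| = 125 and |h| <= 35 + 1 = 36
Step 4: Since 125 > 36, |h| < |g| on |z| = 5, so by Rouche f has the same number of zeros as g inside |z| < 5
Step 5: g(z) = z^3 has 3 zeros (all at the origin) inside |z| < 5. Answer = 3

3


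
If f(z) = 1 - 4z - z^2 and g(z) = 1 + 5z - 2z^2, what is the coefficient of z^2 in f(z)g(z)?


Step 1: z^2 term in f*g comes from: (1)*(-2z^2) + (-4z)*(5z) + (-z^2)*(1)
Step 2: = -2 - 20 - 1
Step 3: = -23

-23


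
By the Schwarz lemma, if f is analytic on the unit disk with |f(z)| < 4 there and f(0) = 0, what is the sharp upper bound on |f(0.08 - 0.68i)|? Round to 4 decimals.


Step 1: g = f/4 maps D -> D with g(0) = 0, so by the Schwarz lemma |g(z)| <= |z|, i.e. |f(z)| <= 4|z|; this is sharp (f(z) = 4z).
Step 2: |z0|^2 = 0.08^2 + (-0.68)^2 = 0.4688
Step 3: |z0| = sqrt(0.4688) = 0.68469
Step 4: Best bound = 4 * |z0| = 4 * 0.68469 = 2.7388

2.7388


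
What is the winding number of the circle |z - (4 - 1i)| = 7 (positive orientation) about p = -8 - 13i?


Step 1: Center c = (4, -1), radius = 7
Step 2: |p - c|^2 = (-12)^2 + (-12)^2 = 288
Step 3: r^2 = 49
Step 4: |p-c| > r so winding number = 0

0


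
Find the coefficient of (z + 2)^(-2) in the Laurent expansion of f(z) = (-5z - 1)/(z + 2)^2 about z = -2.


Step 1: Write the numerator in powers of (z + 2): -5z - 1 = -5(z + 2) + (-5*(-2) - 1) = -5(z + 2) + 9
Step 2: Divide by (z + 2)^2: f(z) = 9(z + 2)^(-2) - 5(z + 2)^(-1)
Step 3: This finite sum is the Laurent series of f about z = -2.
Step 4: Coefficient of (z + 2)^(-2) = -5*(-2) - 1 = 9

9


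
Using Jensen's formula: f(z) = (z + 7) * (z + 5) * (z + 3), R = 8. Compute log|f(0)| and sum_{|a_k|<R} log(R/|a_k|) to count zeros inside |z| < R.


Jensen's formula: (1/2pi)*integral log|f(Re^it)|dt = log|f(0)| + sum_{|a_k|<R} log(R/|a_k|)
Step 1: f(0) = 7 * 5 * 3 = 105
Step 2: log|f(0)| = log|-7| + log|-5| + log|-3| = 4.654
Step 3: Zeros inside |z| < 8: -7, -5, -3
Step 4: Jensen sum = log(8/7) + log(8/5) + log(8/3) = 1.5844
Step 5: n(R) = number of terms in the Jensen sum = count of zeros inside |z| < 8 = 3

3


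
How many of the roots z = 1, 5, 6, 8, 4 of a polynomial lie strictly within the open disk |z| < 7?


Step 1: Check each root:
  z = 1: |1| = 1 < 7
  z = 5: |5| = 5 < 7
  z = 6: |6| = 6 < 7
  z = 8: |8| = 8 >= 7
  z = 4: |4| = 4 < 7
Step 2: Count = 4

4


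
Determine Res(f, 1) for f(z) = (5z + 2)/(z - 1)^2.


Step 1: Pole of order 2 at z = 1
Step 2: Res = lim d/dz [(z - 1)^2 * f(z)] as z -> 1
Step 3: (z - 1)^2 * f(z) = 5z + 2
Step 4: d/dz[5z + 2] = 5

5


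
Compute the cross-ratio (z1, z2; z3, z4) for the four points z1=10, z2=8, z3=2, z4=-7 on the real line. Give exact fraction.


Step 1: (z1-z3)(z2-z4) = 8 * 15 = 120
Step 2: (z1-z4)(z2-z3) = 17 * 6 = 102
Step 3: Cross-ratio = 120/102 = 20/17

20/17


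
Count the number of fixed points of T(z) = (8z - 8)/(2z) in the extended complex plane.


Step 1: Fixed points satisfy T(z) = z
Step 2: 2z^2 - 8z + 8 = 0
Step 3: Discriminant = (-8)^2 - 4*2*8 = 0
Step 4: Number of fixed points = 1

1


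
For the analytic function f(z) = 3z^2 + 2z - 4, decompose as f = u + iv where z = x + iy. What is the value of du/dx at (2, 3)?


Step 1: f(z) = 3(x+iy)^2 + 2(x+iy) - 4
Step 2: u = 3(x^2 - y^2) + 2x - 4
Step 3: u_x = 6x + 2
Step 4: At (2, 3): u_x = 12 + 2 = 14

14


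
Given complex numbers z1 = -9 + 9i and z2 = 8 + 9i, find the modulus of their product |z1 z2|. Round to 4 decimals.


Step 1: |z1| = sqrt((-9)^2 + 9^2) = sqrt(162)
Step 2: |z2| = sqrt(8^2 + 9^2) = sqrt(145)
Step 3: |z1*z2| = |z1|*|z2| = sqrt(162) * sqrt(145) = sqrt(162 * 145) = sqrt(23490)
Step 4: = 153.2645

153.2645


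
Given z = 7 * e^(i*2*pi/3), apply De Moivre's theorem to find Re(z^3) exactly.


Step 1: By De Moivre's theorem, z^3 = 7^3 * e^(i*3*2*pi/3) = 343 * (cos(2*pi) + i*sin(2*pi))
Step 2: |z|^3 = 7^3 = 343
Step 3: Reduce the angle mod 2*pi: 2*pi - 2*pi = 0
Step 4: cos(0) = 1
Step 5: Re(z^3) = 343 * 1 = 343

343


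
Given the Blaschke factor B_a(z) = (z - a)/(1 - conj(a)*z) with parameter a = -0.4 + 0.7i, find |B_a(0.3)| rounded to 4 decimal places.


Step 1: Numerator z0 - a = 0.3 - (-0.4 + 0.7i) = 0.7 - 0.7i
Step 2: Denominator 1 - conj(a)*z0 = 1 - (-0.4 - 0.7i)*0.3 = 1.12 + 0.21i
Step 3: |z0 - a|^2 = 0.7^2 + (-0.7)^2 = 0.98; |1 - conj(a)*z0|^2 = 1.12^2 + 0.21^2 = 1.2985
Step 4: |B_a(0.3)| = sqrt(0.98 / 1.2985) = sqrt(0.754717)
Step 5: = 0.8687

0.8687


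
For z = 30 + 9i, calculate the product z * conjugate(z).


Step 1: conj(z) = 30 - 9i
Step 2: z * conj(z) = 30^2 + 9^2
Step 3: = 900 + 81 = 981

981


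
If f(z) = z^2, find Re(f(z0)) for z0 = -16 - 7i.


Step 1: z0 = -16 - 7i
Step 2: z0^2 = (-16)^2 - (-7)^2 + 224i
Step 3: real part = 256 - 49 = 207

207


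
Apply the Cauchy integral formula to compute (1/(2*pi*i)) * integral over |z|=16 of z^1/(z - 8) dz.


Step 1: f(z) = z^1, a = 8 is inside |z| = 16
Step 2: By Cauchy integral formula: (1/(2pi*i)) * integral = f(a)
Step 3: f(8) = 8^1 = 8

8


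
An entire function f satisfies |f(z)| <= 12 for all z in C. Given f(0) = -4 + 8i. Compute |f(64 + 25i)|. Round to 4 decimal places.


Step 1: By Liouville's theorem, a bounded entire function is constant.
Step 2: f(z) = f(0) = -4 + 8i for all z.
Step 3: |f(w)| = |-4 + 8i| = sqrt(16 + 64)
Step 4: = 8.9443

8.9443


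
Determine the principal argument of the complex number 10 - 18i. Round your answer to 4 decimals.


Step 1: z = 10 - 18i
Step 2: arg(z) = atan2(-18, 10)
Step 3: arg(z) = -1.0637

-1.0637


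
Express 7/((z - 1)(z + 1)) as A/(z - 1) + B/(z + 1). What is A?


Step 1: Multiply both sides by (z - 1) and set z = 1
Step 2: A = 7 / (1 + 1)
Step 3: A = 7 / 2
Step 4: A = 7/2

7/2


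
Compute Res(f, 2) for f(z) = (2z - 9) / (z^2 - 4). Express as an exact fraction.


Step 1: Q(z) = z^2 - 4 = (z - 2)(z + 2)
Step 2: Q'(z) = 2z
Step 3: Q'(2) = 4, P(2) = -5
Step 4: Res = P(2)/Q'(2) = -5/4 = -5/4

-5/4


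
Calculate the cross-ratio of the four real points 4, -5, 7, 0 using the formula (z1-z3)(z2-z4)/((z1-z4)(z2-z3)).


Step 1: (z1-z3)(z2-z4) = (-3) * (-5) = 15
Step 2: (z1-z4)(z2-z3) = 4 * (-12) = -48
Step 3: Cross-ratio = -15/48 = -5/16

-5/16


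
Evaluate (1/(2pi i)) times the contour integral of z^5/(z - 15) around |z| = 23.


Step 1: f(z) = z^5, a = 15 is inside |z| = 23
Step 2: By Cauchy integral formula: (1/(2pi*i)) * integral = f(a)
Step 3: f(15) = 15^5 = 759375

759375


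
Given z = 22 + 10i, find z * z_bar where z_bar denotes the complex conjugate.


Step 1: conj(z) = 22 - 10i
Step 2: z * conj(z) = 22^2 + 10^2
Step 3: = 484 + 100 = 584

584


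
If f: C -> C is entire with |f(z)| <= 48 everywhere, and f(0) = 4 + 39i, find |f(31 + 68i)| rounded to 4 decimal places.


Step 1: By Liouville's theorem, a bounded entire function is constant.
Step 2: f(z) = f(0) = 4 + 39i for all z.
Step 3: |f(w)| = |4 + 39i| = sqrt(16 + 1521)
Step 4: = 39.2046

39.2046


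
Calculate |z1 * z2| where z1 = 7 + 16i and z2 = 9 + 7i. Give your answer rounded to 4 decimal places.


Step 1: |z1| = sqrt(7^2 + 16^2) = sqrt(305)
Step 2: |z2| = sqrt(9^2 + 7^2) = sqrt(130)
Step 3: |z1*z2| = |z1|*|z2| = sqrt(305) * sqrt(130) = sqrt(305 * 130) = sqrt(39650)
Step 4: = 199.1231

199.1231


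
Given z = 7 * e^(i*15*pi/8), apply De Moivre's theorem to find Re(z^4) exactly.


Step 1: By De Moivre's theorem, z^4 = 7^4 * e^(i*4*15*pi/8) = 2401 * (cos(15*pi/2) + i*sin(15*pi/2))
Step 2: |z|^4 = 7^4 = 2401
Step 3: Reduce the angle mod 2*pi: 15*pi/2 - 6*pi = 3*pi/2
Step 4: cos(3*pi/2) = 0
Step 5: Re(z^4) = 2401 * 0 = 0

0


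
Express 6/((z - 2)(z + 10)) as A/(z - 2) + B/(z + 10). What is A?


Step 1: Multiply both sides by (z - 2) and set z = 2
Step 2: A = 6 / (2 + 10)
Step 3: A = 6 / 12
Step 4: A = 1/2

1/2


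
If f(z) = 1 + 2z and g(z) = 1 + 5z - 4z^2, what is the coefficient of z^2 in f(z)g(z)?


Step 1: z^2 term in f*g comes from: (1)*(-4z^2) + (2z)*(5z) + (0)*(1)
Step 2: = -4 + 10 + 0
Step 3: = 6

6


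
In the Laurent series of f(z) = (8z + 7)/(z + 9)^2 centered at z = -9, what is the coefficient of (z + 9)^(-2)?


Step 1: Write the numerator in powers of (z + 9): 8z + 7 = 8(z + 9) + (8*(-9) + 7) = 8(z + 9) - 65
Step 2: Divide by (z + 9)^2: f(z) = -65(z + 9)^(-2) + 8(z + 9)^(-1)
Step 3: This finite sum is the Laurent series of f about z = -9.
Step 4: Coefficient of (z + 9)^(-2) = 8*(-9) + 7 = -65

-65


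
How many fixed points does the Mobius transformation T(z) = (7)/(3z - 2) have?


Step 1: Fixed points satisfy T(z) = z
Step 2: 3z^2 - 2z - 7 = 0
Step 3: Discriminant = (-2)^2 - 4*3*(-7) = 88
Step 4: Number of fixed points = 2

2


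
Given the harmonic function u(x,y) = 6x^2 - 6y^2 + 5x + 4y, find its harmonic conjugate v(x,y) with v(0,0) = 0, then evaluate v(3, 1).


Step 1: v_x = -u_y = 12y - 4
Step 2: v_y = u_x = 12x + 5
Step 3: v = 12xy - 4x + 5y + C
Step 4: v(0,0) = 0 => C = 0
Step 5: v(3, 1) = 29

29


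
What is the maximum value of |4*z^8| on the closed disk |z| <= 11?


Step 1: On |z| = 11, |f(z)| = 4 * |z|^8 = 4 * 11^8
Step 2: By maximum modulus principle, maximum is on boundary.
Step 3: Maximum = 4 * 214358881 = 857435524

857435524


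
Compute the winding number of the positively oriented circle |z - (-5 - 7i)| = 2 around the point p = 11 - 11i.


Step 1: Center c = (-5, -7), radius = 2
Step 2: |p - c|^2 = 16^2 + (-4)^2 = 272
Step 3: r^2 = 4
Step 4: |p-c| > r so winding number = 0

0


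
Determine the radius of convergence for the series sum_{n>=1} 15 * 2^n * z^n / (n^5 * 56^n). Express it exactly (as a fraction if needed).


Step 1: General term a_n = 15 * 2^n / (n^5 * 56^n)
Step 2: By the root test, |a_n|^(1/n) = 15^(1/n) * 2 / (n^(5/n) * 56) -> 2/56 as n -> infinity (since 15^(1/n) -> 1 and n^(5/n) -> 1)
Step 3: R = 1/lim|a_n|^(1/n) = 56/2 = 28

28


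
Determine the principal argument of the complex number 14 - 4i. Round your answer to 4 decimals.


Step 1: z = 14 - 4i
Step 2: arg(z) = atan2(-4, 14)
Step 3: arg(z) = -0.2783

-0.2783


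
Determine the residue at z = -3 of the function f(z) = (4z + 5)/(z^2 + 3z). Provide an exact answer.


Step 1: Q(z) = z^2 + 3z = (z + 3)(z)
Step 2: Q'(z) = 2z + 3
Step 3: Q'(-3) = -3, P(-3) = -7
Step 4: Res = P(-3)/Q'(-3) = -7/(-3) = 7/3

7/3


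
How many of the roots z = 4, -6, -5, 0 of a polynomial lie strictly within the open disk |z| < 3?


Step 1: Check each root:
  z = 4: |4| = 4 >= 3
  z = -6: |-6| = 6 >= 3
  z = -5: |-5| = 5 >= 3
  z = 0: |0| = 0 < 3
Step 2: Count = 1

1


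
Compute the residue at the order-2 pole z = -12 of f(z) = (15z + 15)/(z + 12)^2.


Step 1: Pole of order 2 at z = -12
Step 2: Res = lim d/dz [(z + 12)^2 * f(z)] as z -> -12
Step 3: (z + 12)^2 * f(z) = 15z + 15
Step 4: d/dz[15z + 15] = 15

15


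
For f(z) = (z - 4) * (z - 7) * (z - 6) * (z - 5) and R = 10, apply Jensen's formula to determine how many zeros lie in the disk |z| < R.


Jensen's formula: (1/2pi)*integral log|f(Re^it)|dt = log|f(0)| + sum_{|a_k|<R} log(R/|a_k|)
Step 1: f(0) = (-4) * (-7) * (-6) * (-5) = 840
Step 2: log|f(0)| = log|4| + log|7| + log|6| + log|5| = 6.7334
Step 3: Zeros inside |z| < 10: 4, 7, 6, 5
Step 4: Jensen sum = log(10/4) + log(10/7) + log(10/6) + log(10/5) = 2.4769
Step 5: n(R) = number of terms in the Jensen sum = count of zeros inside |z| < 10 = 4

4


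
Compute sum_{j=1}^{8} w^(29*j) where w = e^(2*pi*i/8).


Step 1: The sum sum_{j=1}^{n} w^(k*j) equals n if n | k, else 0.
Step 2: Here n = 8, k = 29
Step 3: Does n divide k? 8 | 29 -> False
Step 4: Sum = 0

0


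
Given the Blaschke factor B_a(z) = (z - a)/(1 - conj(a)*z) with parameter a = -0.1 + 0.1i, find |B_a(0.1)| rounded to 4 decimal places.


Step 1: Numerator z0 - a = 0.1 - (-0.1 + 0.1i) = 0.2 - 0.1i
Step 2: Denominator 1 - conj(a)*z0 = 1 - (-0.1 - 0.1i)*0.1 = 1.01 + 0.01i
Step 3: |z0 - a|^2 = 0.2^2 + (-0.1)^2 = 0.05; |1 - conj(a)*z0|^2 = 1.01^2 + 0.01^2 = 1.0202
Step 4: |B_a(0.1)| = sqrt(0.05 / 1.0202) = sqrt(0.04901)
Step 5: = 0.2214

0.2214


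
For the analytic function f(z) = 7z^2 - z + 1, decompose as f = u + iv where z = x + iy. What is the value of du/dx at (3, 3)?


Step 1: f(z) = 7(x+iy)^2 - (x+iy) + 1
Step 2: u = 7(x^2 - y^2) - x + 1
Step 3: u_x = 14x - 1
Step 4: At (3, 3): u_x = 42 - 1 = 41

41


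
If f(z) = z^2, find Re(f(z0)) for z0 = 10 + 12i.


Step 1: z0 = 10 + 12i
Step 2: z0^2 = 10^2 - 12^2 + 240i
Step 3: real part = 100 - 144 = -44

-44


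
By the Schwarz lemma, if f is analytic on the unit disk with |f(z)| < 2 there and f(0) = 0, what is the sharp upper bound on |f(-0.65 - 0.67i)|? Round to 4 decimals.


Step 1: g = f/2 maps D -> D with g(0) = 0, so by the Schwarz lemma |g(z)| <= |z|, i.e. |f(z)| <= 2|z|; this is sharp (f(z) = 2z).
Step 2: |z0|^2 = (-0.65)^2 + (-0.67)^2 = 0.8714
Step 3: |z0| = sqrt(0.8714) = 0.933488
Step 4: Best bound = 2 * |z0| = 2 * 0.933488 = 1.867

1.867


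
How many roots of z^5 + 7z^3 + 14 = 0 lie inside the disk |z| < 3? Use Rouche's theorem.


Step 1: On |z| = 3 the three terms have sizes |z^5| = 3^5 = 243, |7z^3| = 7*3^3 = 189, |14| = 14
Step 2: The dominant term is g(z) = z^5; let h(z) = 7z^3 + 14 so f = g + h
Step 3: On |z| = 3: |g| = 243 and |h| <= 189 + 14 = 203
Step 4: Since 243 > 203, |h| < |g| on |z| = 3, so by Rouche f has the same number of zeros as g inside |z| < 3
Step 5: g(z) = z^5 has 5 zeros (all at the origin) inside |z| < 3. Answer = 5

5


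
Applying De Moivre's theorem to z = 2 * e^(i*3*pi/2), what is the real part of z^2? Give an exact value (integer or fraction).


Step 1: By De Moivre's theorem, z^2 = 2^2 * e^(i*2*3*pi/2) = 4 * (cos(3*pi) + i*sin(3*pi))
Step 2: |z|^2 = 2^2 = 4
Step 3: Reduce the angle mod 2*pi: 3*pi - 2*pi = pi
Step 4: cos(pi) = -1
Step 5: Re(z^2) = 4 * (-1) = -4

-4


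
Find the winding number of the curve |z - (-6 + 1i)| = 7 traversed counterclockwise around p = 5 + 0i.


Step 1: Center c = (-6, 1), radius = 7
Step 2: |p - c|^2 = 11^2 + (-1)^2 = 122
Step 3: r^2 = 49
Step 4: |p-c| > r so winding number = 0

0


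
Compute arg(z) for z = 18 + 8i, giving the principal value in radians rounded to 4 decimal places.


Step 1: z = 18 + 8i
Step 2: arg(z) = atan2(8, 18)
Step 3: arg(z) = 0.4182

0.4182


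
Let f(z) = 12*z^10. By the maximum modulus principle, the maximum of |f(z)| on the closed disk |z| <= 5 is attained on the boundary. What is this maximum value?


Step 1: On |z| = 5, |f(z)| = 12 * |z|^10 = 12 * 5^10
Step 2: By maximum modulus principle, maximum is on boundary.
Step 3: Maximum = 12 * 9765625 = 117187500

117187500


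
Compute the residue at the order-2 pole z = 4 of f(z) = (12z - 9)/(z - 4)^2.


Step 1: Pole of order 2 at z = 4
Step 2: Res = lim d/dz [(z - 4)^2 * f(z)] as z -> 4
Step 3: (z - 4)^2 * f(z) = 12z - 9
Step 4: d/dz[12z - 9] = 12

12


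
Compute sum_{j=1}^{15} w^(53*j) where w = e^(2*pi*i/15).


Step 1: The sum sum_{j=1}^{n} w^(k*j) equals n if n | k, else 0.
Step 2: Here n = 15, k = 53
Step 3: Does n divide k? 15 | 53 -> False
Step 4: Sum = 0

0


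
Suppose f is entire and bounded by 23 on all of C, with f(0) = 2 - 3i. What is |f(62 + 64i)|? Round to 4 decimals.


Step 1: By Liouville's theorem, a bounded entire function is constant.
Step 2: f(z) = f(0) = 2 - 3i for all z.
Step 3: |f(w)| = |2 - 3i| = sqrt(4 + 9)
Step 4: = 3.6056

3.6056


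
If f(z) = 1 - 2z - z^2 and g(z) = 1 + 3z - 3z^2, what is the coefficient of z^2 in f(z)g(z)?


Step 1: z^2 term in f*g comes from: (1)*(-3z^2) + (-2z)*(3z) + (-z^2)*(1)
Step 2: = -3 - 6 - 1
Step 3: = -10

-10


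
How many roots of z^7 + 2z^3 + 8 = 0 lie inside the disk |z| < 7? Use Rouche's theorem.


Step 1: On |z| = 7 the three terms have sizes |z^7| = 7^7 = 823543, |2z^3| = 2*7^3 = 686, |8| = 8
Step 2: The dominant term is g(z) = z^7; let h(z) = 2z^3 + 8 so f = g + h
Step 3: On |z| = 7: |g| = 823543 and |h| <= 686 + 8 = 694
Step 4: Since 823543 > 694, |h| < |g| on |z| = 7, so by Rouche f has the same number of zeros as g inside |z| < 7
Step 5: g(z) = z^7 has 7 zeros (all at the origin) inside |z| < 7. Answer = 7

7


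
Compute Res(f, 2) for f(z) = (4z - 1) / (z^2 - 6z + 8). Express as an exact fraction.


Step 1: Q(z) = z^2 - 6z + 8 = (z - 2)(z - 4)
Step 2: Q'(z) = 2z - 6
Step 3: Q'(2) = -2, P(2) = 7
Step 4: Res = P(2)/Q'(2) = 7/(-2) = -7/2

-7/2


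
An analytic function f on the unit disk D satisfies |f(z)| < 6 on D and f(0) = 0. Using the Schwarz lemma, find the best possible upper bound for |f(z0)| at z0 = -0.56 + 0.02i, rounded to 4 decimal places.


Step 1: g = f/6 maps D -> D with g(0) = 0, so by the Schwarz lemma |g(z)| <= |z|, i.e. |f(z)| <= 6|z|; this is sharp (f(z) = 6z).
Step 2: |z0|^2 = (-0.56)^2 + 0.02^2 = 0.314
Step 3: |z0| = sqrt(0.314) = 0.560357
Step 4: Best bound = 6 * |z0| = 6 * 0.560357 = 3.3621

3.3621


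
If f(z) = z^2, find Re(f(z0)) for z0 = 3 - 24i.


Step 1: z0 = 3 - 24i
Step 2: z0^2 = 3^2 - (-24)^2 - 144i
Step 3: real part = 9 - 576 = -567

-567


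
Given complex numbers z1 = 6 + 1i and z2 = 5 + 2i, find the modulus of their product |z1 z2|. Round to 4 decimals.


Step 1: |z1| = sqrt(6^2 + 1^2) = sqrt(37)
Step 2: |z2| = sqrt(5^2 + 2^2) = sqrt(29)
Step 3: |z1*z2| = |z1|*|z2| = sqrt(37) * sqrt(29) = sqrt(37 * 29) = sqrt(1073)
Step 4: = 32.7567

32.7567


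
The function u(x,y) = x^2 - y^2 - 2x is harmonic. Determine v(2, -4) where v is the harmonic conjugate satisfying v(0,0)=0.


Step 1: v_x = -u_y = 2y + 0
Step 2: v_y = u_x = 2x - 2
Step 3: v = 2xy - 2y + C
Step 4: v(0,0) = 0 => C = 0
Step 5: v(2, -4) = -8

-8


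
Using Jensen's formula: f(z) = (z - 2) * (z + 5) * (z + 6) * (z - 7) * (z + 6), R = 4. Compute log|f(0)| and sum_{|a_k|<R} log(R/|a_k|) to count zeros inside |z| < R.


Jensen's formula: (1/2pi)*integral log|f(Re^it)|dt = log|f(0)| + sum_{|a_k|<R} log(R/|a_k|)
Step 1: f(0) = (-2) * 5 * 6 * (-7) * 6 = 2520
Step 2: log|f(0)| = log|2| + log|-5| + log|-6| + log|7| + log|-6| = 7.832
Step 3: Zeros inside |z| < 4: 2
Step 4: Jensen sum = log(4/2) = 0.6931
Step 5: n(R) = number of terms in the Jensen sum = count of zeros inside |z| < 4 = 1

1


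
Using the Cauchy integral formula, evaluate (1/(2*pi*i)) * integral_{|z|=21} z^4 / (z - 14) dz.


Step 1: f(z) = z^4, a = 14 is inside |z| = 21
Step 2: By Cauchy integral formula: (1/(2pi*i)) * integral = f(a)
Step 3: f(14) = 14^4 = 38416

38416


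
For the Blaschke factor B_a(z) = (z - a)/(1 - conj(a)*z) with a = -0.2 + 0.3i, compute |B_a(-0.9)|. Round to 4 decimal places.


Step 1: Numerator z0 - a = -0.9 - (-0.2 + 0.3i) = -0.7 - 0.3i
Step 2: Denominator 1 - conj(a)*z0 = 1 - (-0.2 - 0.3i)*(-0.9) = 0.82 - 0.27i
Step 3: |z0 - a|^2 = (-0.7)^2 + (-0.3)^2 = 0.58; |1 - conj(a)*z0|^2 = 0.82^2 + (-0.27)^2 = 0.7453
Step 4: |B_a(-0.9)| = sqrt(0.58 / 0.7453) = sqrt(0.77821)
Step 5: = 0.8822

0.8822


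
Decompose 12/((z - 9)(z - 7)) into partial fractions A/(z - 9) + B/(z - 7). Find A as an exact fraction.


Step 1: Multiply both sides by (z - 9) and set z = 9
Step 2: A = 12 / (9 - 7)
Step 3: A = 12 / 2
Step 4: A = 6

6


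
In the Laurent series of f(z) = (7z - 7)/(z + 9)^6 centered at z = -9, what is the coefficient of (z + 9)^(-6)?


Step 1: Write the numerator in powers of (z + 9): 7z - 7 = 7(z + 9) + (7*(-9) - 7) = 7(z + 9) - 70
Step 2: Divide by (z + 9)^6: f(z) = -70(z + 9)^(-6) + 7(z + 9)^(-5)
Step 3: This finite sum is the Laurent series of f about z = -9.
Step 4: Coefficient of (z + 9)^(-6) = 7*(-9) - 7 = -70

-70


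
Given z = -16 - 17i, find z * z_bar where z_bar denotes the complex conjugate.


Step 1: conj(z) = -16 + 17i
Step 2: z * conj(z) = (-16)^2 + (-17)^2
Step 3: = 256 + 289 = 545

545


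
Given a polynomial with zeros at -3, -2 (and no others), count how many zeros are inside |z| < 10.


Step 1: Check each root:
  z = -3: |-3| = 3 < 10
  z = -2: |-2| = 2 < 10
Step 2: Count = 2

2


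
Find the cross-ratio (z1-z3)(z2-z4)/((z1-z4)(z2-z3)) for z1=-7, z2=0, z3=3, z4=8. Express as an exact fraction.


Step 1: (z1-z3)(z2-z4) = (-10) * (-8) = 80
Step 2: (z1-z4)(z2-z3) = (-15) * (-3) = 45
Step 3: Cross-ratio = 80/45 = 16/9

16/9


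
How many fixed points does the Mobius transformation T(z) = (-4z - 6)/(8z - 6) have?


Step 1: Fixed points satisfy T(z) = z
Step 2: 8z^2 - 2z + 6 = 0
Step 3: Discriminant = (-2)^2 - 4*8*6 = -188
Step 4: Number of fixed points = 2

2


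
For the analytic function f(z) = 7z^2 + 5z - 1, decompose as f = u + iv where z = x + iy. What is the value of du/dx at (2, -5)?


Step 1: f(z) = 7(x+iy)^2 + 5(x+iy) - 1
Step 2: u = 7(x^2 - y^2) + 5x - 1
Step 3: u_x = 14x + 5
Step 4: At (2, -5): u_x = 28 + 5 = 33

33


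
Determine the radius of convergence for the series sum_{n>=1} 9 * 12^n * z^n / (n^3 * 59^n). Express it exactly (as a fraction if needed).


Step 1: General term a_n = 9 * 12^n / (n^3 * 59^n)
Step 2: By the root test, |a_n|^(1/n) = 9^(1/n) * 12 / (n^(3/n) * 59) -> 12/59 as n -> infinity (since 9^(1/n) -> 1 and n^(3/n) -> 1)
Step 3: R = 1/lim|a_n|^(1/n) = 59/12

59/12


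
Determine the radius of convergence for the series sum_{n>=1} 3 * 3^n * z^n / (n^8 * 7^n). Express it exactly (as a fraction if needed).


Step 1: General term a_n = 3 * 3^n / (n^8 * 7^n)
Step 2: By the root test, |a_n|^(1/n) = 3^(1/n) * 3 / (n^(8/n) * 7) -> 3/7 as n -> infinity (since 3^(1/n) -> 1 and n^(8/n) -> 1)
Step 3: R = 1/lim|a_n|^(1/n) = 7/3

7/3


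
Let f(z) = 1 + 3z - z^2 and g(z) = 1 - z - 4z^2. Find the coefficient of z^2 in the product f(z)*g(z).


Step 1: z^2 term in f*g comes from: (1)*(-4z^2) + (3z)*(-z) + (-z^2)*(1)
Step 2: = -4 - 3 - 1
Step 3: = -8

-8


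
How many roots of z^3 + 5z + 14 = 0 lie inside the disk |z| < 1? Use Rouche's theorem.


Step 1: On |z| = 1 the three terms have sizes |z^3| = 1^3 = 1, |5z| = 5*1 = 5, |14| = 14
Step 2: The dominant term is g(z) = 14; let h(z) = z^3 + 5z so f = g + h
Step 3: On |z| = 1: |g| = 14 and |h| <= 1 + 5 = 6
Step 4: Since 14 > 6, |h| < |g| on |z| = 1, so by Rouche f has the same number of zeros as g inside |z| < 1
Step 5: g(z) = 14 is a nonzero constant with no zeros inside |z| < 1. Answer = 0

0
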